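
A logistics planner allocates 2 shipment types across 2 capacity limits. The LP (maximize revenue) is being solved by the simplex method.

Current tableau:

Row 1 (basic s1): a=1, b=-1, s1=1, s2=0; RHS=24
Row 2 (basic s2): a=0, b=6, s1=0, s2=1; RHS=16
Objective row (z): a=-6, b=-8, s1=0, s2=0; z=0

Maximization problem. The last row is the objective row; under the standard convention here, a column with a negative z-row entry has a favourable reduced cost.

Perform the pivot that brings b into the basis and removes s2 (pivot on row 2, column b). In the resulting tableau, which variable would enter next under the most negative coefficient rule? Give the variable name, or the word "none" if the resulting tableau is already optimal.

Pivot element 6. New z-row = old z-row − (-8)·(row 2/6).
Updated z-row coefficients: a: -6, b: 0, s1: 0, s2: 4/3.
The most negative is -6 in column a, so a would enter next.

a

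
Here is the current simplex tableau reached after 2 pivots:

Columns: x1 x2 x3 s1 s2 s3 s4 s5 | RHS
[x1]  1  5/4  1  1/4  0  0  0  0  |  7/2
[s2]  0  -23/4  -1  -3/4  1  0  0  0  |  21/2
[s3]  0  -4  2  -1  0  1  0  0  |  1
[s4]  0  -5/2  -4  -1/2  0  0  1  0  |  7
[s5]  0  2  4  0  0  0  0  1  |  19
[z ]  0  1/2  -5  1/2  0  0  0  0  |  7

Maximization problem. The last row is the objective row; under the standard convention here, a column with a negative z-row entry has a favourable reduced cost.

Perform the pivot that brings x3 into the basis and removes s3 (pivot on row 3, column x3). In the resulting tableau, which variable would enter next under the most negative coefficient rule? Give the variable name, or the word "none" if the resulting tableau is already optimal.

x2

Pivot element 2. New z-row = old z-row − (-5)·(row 3/2).
Updated z-row coefficients: x1: 0, x2: -19/2, x3: 0, s1: -2, s2: 0, s3: 5/2, s4: 0, s5: 0.
The most negative is -19/2 in column x2, so x2 would enter next.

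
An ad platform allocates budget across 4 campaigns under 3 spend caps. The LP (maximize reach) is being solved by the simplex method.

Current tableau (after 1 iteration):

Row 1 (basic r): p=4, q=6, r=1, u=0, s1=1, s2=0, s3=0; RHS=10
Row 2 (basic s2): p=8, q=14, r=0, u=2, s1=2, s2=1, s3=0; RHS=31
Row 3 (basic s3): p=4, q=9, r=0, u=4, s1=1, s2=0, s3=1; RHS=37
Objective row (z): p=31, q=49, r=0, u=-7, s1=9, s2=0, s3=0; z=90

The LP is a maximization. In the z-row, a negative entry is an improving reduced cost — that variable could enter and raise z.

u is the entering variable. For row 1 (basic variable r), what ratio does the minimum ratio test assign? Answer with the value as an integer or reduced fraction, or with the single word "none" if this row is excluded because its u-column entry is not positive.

The u entry in row 1 is 0 ≤ 0, so this row gives no ratio.

none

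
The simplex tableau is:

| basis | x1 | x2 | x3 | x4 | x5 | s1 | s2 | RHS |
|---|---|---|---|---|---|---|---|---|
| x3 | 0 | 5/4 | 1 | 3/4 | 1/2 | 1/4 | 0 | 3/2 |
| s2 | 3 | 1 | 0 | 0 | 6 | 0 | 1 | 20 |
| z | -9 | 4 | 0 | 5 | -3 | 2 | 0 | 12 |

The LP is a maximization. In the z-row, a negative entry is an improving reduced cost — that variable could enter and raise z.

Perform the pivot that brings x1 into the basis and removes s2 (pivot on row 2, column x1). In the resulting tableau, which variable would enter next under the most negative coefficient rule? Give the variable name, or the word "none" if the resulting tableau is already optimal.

none

Pivot element 3. New z-row = old z-row − (-9)·(row 2/3).
Updated z-row coefficients: x1: 0, x2: 7, x3: 0, x4: 5, x5: 15, s1: 2, s2: 3.
No coefficient is strictly negative; the tableau after this pivot is optimal.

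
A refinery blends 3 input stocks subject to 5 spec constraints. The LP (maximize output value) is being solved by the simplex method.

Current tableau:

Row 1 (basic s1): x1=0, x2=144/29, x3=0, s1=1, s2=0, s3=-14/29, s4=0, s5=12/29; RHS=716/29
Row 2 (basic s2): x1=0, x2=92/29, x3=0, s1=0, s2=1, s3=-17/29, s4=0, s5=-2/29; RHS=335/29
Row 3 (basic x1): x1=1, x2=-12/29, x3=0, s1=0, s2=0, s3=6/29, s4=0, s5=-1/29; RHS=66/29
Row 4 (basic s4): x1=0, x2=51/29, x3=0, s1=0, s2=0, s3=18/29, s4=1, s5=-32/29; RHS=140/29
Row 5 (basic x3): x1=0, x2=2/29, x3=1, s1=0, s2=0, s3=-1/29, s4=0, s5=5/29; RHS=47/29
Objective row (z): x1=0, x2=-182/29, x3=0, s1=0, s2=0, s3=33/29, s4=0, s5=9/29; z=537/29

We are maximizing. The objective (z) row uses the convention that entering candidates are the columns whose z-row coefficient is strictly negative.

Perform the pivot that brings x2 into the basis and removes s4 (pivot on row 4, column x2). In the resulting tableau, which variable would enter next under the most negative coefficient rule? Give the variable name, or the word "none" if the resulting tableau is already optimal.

s5

Pivot element 51/29. New z-row = old z-row − (-182/29)·(row 4/(51/29)).
Updated z-row coefficients: x1: 0, x2: 0, x3: 0, s1: 0, s2: 0, s3: 57/17, s4: 182/51, s5: -185/51.
The most negative is -185/51 in column s5, so s5 would enter next.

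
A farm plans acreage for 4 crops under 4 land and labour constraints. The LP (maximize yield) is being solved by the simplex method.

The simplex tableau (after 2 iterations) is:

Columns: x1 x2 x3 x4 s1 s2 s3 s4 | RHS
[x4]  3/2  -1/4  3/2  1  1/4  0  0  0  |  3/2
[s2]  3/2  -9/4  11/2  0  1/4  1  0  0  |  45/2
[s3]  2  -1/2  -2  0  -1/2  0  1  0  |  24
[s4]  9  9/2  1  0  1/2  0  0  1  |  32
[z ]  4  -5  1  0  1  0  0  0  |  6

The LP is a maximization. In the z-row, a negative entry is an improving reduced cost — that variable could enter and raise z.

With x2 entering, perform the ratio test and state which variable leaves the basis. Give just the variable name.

s4

Ratios: row 1 (x4): entry -1/4 ≤ 0, skip; row 2 (s2): entry -9/4 ≤ 0, skip; row 3 (s3): entry -1/2 ≤ 0, skip; row 4 (s4): 32/(9/2) = 64/9.
Minimum ratio 64/9 is in the s4 row, so s4 leaves.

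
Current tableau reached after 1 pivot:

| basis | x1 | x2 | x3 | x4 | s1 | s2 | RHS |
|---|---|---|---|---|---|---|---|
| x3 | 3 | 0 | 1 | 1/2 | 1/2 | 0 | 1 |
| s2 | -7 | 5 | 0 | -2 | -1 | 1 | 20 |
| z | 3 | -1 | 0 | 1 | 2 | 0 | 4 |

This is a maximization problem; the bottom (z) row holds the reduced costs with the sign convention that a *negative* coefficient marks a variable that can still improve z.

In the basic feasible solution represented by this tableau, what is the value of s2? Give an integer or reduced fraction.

s2 is basic (row 2); its value is the RHS of that row: 20.

20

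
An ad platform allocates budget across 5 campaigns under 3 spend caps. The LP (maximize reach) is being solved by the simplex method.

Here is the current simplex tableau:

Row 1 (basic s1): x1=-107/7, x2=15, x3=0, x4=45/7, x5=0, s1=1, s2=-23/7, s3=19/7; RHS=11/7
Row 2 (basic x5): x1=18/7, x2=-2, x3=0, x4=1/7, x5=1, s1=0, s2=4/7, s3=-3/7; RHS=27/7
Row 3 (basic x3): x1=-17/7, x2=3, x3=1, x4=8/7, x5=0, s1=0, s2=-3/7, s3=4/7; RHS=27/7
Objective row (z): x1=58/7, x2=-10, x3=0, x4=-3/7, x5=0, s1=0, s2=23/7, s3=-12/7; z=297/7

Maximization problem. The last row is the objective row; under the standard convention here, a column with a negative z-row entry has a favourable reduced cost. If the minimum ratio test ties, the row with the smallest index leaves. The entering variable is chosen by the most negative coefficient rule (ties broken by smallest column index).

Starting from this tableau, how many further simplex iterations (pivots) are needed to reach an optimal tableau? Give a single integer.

2

pivot: x2 in, s1 out → z = 913/21
pivot: x1 in, x3 out → z = 1789/33
No improving column remains; optimal.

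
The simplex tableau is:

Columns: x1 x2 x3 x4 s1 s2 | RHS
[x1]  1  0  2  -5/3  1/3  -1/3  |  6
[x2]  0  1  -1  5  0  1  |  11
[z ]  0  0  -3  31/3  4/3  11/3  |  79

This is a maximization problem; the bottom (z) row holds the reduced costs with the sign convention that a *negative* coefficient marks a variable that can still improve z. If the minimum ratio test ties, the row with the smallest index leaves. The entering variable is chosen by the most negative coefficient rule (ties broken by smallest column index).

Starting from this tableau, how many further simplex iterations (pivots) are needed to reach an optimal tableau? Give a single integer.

pivot: x3 in, x1 out → z = 88
No improving column remains; optimal.

1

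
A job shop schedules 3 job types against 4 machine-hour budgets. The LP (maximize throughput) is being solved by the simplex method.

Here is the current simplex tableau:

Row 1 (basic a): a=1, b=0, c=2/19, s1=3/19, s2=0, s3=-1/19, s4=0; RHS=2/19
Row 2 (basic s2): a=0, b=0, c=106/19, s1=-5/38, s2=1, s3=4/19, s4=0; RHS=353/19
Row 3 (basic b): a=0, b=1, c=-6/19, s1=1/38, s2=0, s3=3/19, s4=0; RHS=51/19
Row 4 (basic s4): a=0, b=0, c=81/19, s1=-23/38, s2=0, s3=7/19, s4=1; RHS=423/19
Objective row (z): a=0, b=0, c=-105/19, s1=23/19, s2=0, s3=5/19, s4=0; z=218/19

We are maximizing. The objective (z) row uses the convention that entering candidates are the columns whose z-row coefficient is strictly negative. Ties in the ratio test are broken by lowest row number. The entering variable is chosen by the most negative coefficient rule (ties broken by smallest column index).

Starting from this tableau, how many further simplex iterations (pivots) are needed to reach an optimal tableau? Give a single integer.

2

pivot: c in, a out → z = 17
pivot: s3 in, s2 out → z = 167/6
No improving column remains; optimal.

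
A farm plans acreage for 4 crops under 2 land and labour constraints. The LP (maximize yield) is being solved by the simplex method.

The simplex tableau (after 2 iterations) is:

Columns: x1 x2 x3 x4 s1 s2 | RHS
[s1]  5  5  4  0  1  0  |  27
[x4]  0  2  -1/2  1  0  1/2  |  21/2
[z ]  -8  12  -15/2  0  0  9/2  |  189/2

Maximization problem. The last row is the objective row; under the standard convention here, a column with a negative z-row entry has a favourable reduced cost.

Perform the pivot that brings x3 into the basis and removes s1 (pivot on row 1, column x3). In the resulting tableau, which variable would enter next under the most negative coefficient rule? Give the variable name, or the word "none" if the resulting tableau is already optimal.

Pivot element 4. New z-row = old z-row − (-15/2)·(row 1/4).
Updated z-row coefficients: x1: 11/8, x2: 171/8, x3: 0, x4: 0, s1: 15/8, s2: 9/2.
No coefficient is strictly negative; the tableau after this pivot is optimal.

none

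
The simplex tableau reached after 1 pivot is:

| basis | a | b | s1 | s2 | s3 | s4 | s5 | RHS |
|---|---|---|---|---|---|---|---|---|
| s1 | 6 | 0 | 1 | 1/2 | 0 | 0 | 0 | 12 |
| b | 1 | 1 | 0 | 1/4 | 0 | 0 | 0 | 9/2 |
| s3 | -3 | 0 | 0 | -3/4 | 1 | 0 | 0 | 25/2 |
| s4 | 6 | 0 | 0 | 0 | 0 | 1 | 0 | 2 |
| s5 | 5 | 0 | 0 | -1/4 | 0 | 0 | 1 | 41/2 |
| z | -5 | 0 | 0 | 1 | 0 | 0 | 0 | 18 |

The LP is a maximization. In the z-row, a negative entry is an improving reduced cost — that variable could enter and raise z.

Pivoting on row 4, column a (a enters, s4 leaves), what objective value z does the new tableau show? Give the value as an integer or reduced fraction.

59/3

Minimum ratio for a: 2/6 = 1/3.
z changes by −(z-row coeff of a)·ratio = −(-5)·(1/3) = 5/3.
New z = 18 + (5/3) = 59/3.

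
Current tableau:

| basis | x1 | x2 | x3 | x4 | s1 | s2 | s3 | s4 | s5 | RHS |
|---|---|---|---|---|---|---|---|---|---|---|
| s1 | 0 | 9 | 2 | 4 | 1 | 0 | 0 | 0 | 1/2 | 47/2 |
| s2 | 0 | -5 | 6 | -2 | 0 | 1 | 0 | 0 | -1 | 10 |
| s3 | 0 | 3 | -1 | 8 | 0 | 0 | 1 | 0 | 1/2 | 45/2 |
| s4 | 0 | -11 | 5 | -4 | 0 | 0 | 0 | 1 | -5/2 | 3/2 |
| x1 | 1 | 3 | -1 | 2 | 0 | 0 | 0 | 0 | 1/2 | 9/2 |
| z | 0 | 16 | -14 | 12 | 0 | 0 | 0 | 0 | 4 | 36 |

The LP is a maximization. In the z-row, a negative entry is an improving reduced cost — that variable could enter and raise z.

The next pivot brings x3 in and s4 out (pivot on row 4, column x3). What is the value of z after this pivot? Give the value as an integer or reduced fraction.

Minimum ratio for x3: (3/2)/5 = 3/10.
z changes by −(z-row coeff of x3)·ratio = −(-14)·(3/10) = 21/5.
New z = 36 + (21/5) = 201/5.

201/5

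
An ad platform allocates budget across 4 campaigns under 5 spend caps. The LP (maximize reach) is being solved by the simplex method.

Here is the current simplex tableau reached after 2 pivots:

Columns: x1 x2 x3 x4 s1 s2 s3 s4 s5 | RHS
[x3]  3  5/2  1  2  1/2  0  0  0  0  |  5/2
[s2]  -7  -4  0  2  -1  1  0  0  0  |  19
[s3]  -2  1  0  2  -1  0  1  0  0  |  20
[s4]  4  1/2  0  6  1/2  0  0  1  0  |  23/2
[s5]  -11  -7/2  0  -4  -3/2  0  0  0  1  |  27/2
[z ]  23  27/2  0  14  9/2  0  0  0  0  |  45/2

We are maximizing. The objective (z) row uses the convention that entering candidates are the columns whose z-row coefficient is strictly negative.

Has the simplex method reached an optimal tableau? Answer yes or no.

No objective-row coefficient is strictly negative, so no entering variable exists; the tableau is optimal.

yes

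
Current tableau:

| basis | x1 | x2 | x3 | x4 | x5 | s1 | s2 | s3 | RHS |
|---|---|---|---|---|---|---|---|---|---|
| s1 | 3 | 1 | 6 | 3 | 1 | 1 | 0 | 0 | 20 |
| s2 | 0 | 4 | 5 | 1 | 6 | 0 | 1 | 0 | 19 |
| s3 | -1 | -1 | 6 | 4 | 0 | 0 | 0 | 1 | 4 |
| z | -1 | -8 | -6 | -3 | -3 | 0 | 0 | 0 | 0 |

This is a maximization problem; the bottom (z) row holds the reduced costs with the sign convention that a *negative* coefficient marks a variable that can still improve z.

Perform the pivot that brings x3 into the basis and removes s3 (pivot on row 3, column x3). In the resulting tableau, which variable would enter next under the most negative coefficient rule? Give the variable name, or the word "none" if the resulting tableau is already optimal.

Pivot element 6. New z-row = old z-row − (-6)·(row 3/6).
Updated z-row coefficients: x1: -2, x2: -9, x3: 0, x4: 1, x5: -3, s1: 0, s2: 0, s3: 1.
The most negative is -9 in column x2, so x2 would enter next.

x2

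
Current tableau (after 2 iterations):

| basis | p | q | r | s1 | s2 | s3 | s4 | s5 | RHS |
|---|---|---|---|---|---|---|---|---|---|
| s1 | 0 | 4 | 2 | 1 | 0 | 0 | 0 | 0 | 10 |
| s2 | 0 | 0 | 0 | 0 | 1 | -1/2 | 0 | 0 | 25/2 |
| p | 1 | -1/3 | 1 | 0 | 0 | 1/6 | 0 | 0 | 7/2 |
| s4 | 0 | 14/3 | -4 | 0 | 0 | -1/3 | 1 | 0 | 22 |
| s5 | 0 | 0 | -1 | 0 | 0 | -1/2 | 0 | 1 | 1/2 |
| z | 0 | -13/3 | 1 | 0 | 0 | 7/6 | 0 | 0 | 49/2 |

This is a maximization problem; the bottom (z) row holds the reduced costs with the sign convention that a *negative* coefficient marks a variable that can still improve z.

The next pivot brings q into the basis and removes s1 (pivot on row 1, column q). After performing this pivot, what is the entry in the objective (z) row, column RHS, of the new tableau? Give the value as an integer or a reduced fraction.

Pivot element is row 1, column q: 4.
Normalize row 1: new (row 1, RHS) = 10/4 = 5/2.
z-row ← z-row − (-13/3)·(new row 1): 49/2 − (-13/3)·(5/2) = 106/3.

106/3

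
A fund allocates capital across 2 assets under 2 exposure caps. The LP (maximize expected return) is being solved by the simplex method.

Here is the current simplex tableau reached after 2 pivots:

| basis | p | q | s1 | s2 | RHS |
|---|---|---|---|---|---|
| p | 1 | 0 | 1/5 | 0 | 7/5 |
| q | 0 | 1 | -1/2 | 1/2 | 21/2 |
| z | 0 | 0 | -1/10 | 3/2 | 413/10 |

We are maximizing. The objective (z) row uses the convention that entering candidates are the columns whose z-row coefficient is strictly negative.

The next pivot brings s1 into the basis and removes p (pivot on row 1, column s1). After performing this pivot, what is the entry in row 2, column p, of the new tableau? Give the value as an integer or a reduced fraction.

5/2

Pivot element is row 1, column s1: 1/5.
Normalize row 1: new (row 1, p) = 1/(1/5) = 5.
row 2 ← row 2 − (-1/2)·(new row 1): 0 − (-1/2)·5 = 5/2.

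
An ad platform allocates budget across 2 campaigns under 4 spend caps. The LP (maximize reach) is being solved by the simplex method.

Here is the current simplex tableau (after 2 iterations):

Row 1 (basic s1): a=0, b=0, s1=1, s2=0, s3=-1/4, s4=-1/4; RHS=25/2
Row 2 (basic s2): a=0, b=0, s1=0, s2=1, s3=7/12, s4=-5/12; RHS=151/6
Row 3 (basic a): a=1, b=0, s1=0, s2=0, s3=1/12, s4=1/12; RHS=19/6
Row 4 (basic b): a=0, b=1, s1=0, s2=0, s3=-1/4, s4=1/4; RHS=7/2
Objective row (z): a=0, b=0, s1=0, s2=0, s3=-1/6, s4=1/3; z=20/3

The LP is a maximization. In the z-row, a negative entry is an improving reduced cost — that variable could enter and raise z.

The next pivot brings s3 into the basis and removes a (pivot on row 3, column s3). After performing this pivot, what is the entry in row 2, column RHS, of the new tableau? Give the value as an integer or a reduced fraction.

Pivot element is row 3, column s3: 1/12.
Normalize row 3: new (row 3, RHS) = (19/6)/(1/12) = 38.
row 2 ← row 2 − (7/12)·(new row 3): 151/6 − (7/12)·38 = 3.

3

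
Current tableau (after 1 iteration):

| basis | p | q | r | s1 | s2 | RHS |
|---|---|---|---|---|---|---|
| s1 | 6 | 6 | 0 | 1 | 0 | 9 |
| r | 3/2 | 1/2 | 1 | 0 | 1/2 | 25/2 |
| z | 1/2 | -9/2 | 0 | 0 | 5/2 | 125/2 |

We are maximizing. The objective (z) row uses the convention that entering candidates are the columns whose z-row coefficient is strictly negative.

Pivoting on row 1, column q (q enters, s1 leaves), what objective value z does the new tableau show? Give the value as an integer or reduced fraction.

277/4

Minimum ratio for q: 9/6 = 3/2.
z changes by −(z-row coeff of q)·ratio = −(-9/2)·(3/2) = 27/4.
New z = 125/2 + (27/4) = 277/4.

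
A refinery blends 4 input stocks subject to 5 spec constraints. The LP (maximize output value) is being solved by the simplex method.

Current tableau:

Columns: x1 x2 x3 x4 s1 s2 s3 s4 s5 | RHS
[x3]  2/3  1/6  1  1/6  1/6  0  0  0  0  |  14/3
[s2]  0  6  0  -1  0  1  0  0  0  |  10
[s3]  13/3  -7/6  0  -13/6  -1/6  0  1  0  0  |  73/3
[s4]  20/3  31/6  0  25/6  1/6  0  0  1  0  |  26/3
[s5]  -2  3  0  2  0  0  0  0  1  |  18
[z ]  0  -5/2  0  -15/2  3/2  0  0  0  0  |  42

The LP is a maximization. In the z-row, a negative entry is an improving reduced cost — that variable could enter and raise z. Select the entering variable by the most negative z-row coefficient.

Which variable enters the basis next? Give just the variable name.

x4

Objective-row coefficients: x1: 0, x2: -5/2, x3: 0, x4: -15/2, s1: 3/2, s2: 0, s3: 0, s4: 0, s5: 0.
The most negative is -15/2 in column x4, so x4 enters.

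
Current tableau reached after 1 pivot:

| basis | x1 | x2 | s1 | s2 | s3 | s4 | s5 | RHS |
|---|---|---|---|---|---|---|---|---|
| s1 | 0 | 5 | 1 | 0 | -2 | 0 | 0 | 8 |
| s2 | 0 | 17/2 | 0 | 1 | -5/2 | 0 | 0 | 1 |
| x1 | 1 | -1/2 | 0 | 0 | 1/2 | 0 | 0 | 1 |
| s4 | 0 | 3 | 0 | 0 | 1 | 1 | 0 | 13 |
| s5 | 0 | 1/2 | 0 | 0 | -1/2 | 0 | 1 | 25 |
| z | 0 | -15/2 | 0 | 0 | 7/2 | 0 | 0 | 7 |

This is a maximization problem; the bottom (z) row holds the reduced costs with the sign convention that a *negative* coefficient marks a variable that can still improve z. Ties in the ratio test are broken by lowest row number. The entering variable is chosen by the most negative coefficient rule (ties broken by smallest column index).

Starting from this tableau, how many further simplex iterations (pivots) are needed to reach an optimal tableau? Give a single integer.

1

pivot: x2 in, s2 out → z = 134/17
No improving column remains; optimal.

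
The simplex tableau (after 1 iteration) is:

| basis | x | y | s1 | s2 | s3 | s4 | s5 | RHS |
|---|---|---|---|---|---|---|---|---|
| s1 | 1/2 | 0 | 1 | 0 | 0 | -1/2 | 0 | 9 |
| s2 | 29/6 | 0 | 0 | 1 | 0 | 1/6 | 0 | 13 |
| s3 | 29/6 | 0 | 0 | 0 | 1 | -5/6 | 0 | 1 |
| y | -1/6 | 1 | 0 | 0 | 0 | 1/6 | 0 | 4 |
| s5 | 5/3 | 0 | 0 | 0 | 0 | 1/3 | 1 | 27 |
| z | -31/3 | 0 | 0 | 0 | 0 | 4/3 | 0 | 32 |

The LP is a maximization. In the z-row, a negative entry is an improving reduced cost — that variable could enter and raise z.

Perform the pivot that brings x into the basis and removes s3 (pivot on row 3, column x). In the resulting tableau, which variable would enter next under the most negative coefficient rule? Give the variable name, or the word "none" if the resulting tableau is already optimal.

Pivot element 29/6. New z-row = old z-row − (-31/3)·(row 3/(29/6)).
Updated z-row coefficients: x: 0, y: 0, s1: 0, s2: 0, s3: 62/29, s4: -13/29, s5: 0.
The most negative is -13/29 in column s4, so s4 would enter next.

s4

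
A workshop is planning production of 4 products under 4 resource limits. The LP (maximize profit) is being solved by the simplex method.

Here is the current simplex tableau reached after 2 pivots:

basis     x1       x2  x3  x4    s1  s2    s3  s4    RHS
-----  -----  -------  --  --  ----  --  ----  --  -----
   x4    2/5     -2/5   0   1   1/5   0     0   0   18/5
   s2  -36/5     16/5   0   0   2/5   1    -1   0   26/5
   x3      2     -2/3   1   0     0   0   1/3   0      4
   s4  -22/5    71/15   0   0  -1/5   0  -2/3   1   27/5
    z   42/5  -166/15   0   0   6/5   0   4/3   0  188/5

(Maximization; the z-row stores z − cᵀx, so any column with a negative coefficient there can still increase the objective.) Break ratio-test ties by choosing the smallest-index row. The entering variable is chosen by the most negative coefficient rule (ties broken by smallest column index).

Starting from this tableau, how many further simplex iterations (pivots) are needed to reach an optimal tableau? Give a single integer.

pivot: x2 in, s4 out → z = 3566/71
pivot: x1 in, x3 out → z = 2780/49
No improving column remains; optimal.

2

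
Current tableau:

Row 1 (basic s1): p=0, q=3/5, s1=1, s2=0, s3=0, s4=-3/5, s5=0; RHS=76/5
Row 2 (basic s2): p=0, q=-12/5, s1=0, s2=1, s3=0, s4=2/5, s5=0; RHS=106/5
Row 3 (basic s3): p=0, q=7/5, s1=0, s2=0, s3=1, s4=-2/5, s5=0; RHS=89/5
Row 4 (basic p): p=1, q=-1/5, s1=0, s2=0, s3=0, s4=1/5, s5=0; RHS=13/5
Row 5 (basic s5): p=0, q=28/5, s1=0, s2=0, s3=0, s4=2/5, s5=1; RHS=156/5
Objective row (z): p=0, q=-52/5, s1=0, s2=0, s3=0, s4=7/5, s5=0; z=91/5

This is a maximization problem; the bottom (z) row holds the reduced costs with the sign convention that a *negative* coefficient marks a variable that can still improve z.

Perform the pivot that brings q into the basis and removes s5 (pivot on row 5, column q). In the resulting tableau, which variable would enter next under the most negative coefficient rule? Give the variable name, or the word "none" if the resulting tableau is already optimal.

none

Pivot element 28/5. New z-row = old z-row − (-52/5)·(row 5/(28/5)).
Updated z-row coefficients: p: 0, q: 0, s1: 0, s2: 0, s3: 0, s4: 15/7, s5: 13/7.
No coefficient is strictly negative; the tableau after this pivot is optimal.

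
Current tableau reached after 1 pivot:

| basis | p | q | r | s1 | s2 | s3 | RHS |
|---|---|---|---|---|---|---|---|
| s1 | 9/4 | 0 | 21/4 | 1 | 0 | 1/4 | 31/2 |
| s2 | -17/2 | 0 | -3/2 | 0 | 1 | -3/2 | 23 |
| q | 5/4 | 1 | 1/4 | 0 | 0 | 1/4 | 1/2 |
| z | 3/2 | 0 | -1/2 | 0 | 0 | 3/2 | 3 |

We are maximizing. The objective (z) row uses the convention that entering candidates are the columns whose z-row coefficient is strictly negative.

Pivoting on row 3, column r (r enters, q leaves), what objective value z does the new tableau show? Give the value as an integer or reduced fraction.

Minimum ratio for r: (1/2)/(1/4) = 2.
z changes by −(z-row coeff of r)·ratio = −(-1/2)·2 = 1.
New z = 3 + 1 = 4.

4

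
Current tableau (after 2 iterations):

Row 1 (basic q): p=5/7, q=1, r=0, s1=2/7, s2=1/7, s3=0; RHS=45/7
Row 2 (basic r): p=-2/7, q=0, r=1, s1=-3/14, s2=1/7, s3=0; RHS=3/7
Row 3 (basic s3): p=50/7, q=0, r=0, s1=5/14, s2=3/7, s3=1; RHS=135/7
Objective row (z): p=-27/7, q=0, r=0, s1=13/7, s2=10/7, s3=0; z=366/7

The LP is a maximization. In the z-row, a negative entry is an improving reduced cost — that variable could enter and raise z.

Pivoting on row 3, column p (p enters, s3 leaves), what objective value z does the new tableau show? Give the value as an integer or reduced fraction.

Minimum ratio for p: (135/7)/(50/7) = 27/10.
z changes by −(z-row coeff of p)·ratio = −(-27/7)·(27/10) = 729/70.
New z = 366/7 + (729/70) = 627/10.

627/10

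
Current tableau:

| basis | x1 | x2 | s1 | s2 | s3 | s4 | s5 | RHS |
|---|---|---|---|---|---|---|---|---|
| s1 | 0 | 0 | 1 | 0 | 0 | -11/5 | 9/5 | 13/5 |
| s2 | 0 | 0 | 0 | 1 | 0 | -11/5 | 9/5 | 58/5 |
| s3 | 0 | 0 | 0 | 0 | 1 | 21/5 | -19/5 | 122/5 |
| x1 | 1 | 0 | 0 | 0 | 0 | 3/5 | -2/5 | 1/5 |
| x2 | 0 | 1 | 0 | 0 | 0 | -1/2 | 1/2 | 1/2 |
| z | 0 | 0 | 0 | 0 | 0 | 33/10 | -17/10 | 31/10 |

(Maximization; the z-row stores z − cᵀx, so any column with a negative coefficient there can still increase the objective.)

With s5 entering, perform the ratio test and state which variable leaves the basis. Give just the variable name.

Ratios: row 1 (s1): (13/5)/(9/5) = 13/9; row 2 (s2): (58/5)/(9/5) = 58/9; row 3 (s3): entry -19/5 ≤ 0, skip; row 4 (x1): entry -2/5 ≤ 0, skip; row 5 (x2): (1/2)/(1/2) = 1.
Minimum ratio 1 is in the x2 row, so x2 leaves.

x2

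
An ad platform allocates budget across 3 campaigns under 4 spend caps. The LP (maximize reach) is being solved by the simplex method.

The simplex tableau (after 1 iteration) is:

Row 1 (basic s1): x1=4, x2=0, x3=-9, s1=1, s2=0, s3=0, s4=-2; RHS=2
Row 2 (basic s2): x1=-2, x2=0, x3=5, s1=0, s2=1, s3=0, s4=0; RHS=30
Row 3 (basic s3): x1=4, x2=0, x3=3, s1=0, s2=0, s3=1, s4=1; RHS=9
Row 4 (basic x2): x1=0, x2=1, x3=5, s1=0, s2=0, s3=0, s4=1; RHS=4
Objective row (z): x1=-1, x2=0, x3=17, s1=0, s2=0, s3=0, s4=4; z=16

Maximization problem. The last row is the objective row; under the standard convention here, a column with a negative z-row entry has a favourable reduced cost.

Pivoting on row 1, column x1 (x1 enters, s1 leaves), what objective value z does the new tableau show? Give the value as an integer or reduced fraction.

Minimum ratio for x1: 2/4 = 1/2.
z changes by −(z-row coeff of x1)·ratio = −(-1)·(1/2) = 1/2.
New z = 16 + (1/2) = 33/2.

33/2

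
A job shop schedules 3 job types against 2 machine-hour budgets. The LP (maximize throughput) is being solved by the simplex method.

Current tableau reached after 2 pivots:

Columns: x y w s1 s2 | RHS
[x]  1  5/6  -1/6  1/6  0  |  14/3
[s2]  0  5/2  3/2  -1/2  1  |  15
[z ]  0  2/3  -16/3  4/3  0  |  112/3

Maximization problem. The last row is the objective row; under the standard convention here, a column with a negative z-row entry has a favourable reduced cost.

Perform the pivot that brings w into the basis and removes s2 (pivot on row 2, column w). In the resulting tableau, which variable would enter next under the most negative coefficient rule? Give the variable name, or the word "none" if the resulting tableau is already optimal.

s1

Pivot element 3/2. New z-row = old z-row − (-16/3)·(row 2/(3/2)).
Updated z-row coefficients: x: 0, y: 86/9, w: 0, s1: -4/9, s2: 32/9.
The most negative is -4/9 in column s1, so s1 would enter next.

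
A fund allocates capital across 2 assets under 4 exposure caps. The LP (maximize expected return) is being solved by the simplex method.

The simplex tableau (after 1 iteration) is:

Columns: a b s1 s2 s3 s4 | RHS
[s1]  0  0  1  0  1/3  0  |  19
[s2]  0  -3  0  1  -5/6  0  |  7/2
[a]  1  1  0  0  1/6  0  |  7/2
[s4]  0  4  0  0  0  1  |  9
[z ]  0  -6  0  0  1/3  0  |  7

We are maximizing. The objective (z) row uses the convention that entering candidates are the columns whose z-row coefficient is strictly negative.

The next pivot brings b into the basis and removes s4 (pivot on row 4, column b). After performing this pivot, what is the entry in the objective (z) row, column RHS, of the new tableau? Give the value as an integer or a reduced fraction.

Pivot element is row 4, column b: 4.
Normalize row 4: new (row 4, RHS) = 9/4 = 9/4.
z-row ← z-row − (-6)·(new row 4): 7 − (-6)·(9/4) = 41/2.

41/2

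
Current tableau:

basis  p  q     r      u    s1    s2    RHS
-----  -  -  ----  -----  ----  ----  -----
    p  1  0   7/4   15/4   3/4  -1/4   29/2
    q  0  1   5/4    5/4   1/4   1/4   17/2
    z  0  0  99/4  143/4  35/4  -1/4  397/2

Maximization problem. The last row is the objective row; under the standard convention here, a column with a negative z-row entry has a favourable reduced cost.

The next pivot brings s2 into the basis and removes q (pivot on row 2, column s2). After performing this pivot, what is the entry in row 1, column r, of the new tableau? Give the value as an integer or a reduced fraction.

3

Pivot element is row 2, column s2: 1/4.
Normalize row 2: new (row 2, r) = (5/4)/(1/4) = 5.
row 1 ← row 1 − (-1/4)·(new row 2): 7/4 − (-1/4)·5 = 3.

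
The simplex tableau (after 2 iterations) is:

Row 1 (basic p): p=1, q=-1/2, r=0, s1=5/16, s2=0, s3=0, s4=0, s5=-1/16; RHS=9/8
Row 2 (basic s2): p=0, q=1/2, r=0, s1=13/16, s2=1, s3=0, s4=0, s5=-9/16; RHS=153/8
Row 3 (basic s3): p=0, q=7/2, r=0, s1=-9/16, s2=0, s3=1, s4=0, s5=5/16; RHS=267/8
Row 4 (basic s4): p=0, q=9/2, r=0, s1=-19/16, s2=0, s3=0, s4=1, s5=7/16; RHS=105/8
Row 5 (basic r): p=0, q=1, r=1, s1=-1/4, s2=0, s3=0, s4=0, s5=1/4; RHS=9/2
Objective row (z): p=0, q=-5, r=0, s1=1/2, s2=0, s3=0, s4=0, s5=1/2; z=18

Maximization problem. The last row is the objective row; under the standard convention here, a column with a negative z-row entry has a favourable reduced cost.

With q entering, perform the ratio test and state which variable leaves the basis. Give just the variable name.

Ratios: row 1 (p): entry -1/2 ≤ 0, skip; row 2 (s2): (153/8)/(1/2) = 153/4; row 3 (s3): (267/8)/(7/2) = 267/28; row 4 (s4): (105/8)/(9/2) = 35/12; row 5 (r): (9/2)/1 = 9/2.
Minimum ratio 35/12 is in the s4 row, so s4 leaves.

s4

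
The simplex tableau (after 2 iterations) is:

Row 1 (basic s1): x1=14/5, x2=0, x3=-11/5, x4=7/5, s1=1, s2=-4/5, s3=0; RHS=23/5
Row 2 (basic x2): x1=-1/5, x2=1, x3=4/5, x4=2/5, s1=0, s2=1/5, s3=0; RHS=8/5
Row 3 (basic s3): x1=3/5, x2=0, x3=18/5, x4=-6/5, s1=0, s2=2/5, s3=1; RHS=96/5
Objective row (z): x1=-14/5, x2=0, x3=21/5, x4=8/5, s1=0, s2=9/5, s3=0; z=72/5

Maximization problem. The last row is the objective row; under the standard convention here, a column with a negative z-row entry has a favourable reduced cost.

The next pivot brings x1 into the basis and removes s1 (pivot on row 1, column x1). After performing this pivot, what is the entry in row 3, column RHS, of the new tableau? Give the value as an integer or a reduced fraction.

Pivot element is row 1, column x1: 14/5.
Normalize row 1: new (row 1, RHS) = (23/5)/(14/5) = 23/14.
row 3 ← row 3 − (3/5)·(new row 1): 96/5 − (3/5)·(23/14) = 255/14.

255/14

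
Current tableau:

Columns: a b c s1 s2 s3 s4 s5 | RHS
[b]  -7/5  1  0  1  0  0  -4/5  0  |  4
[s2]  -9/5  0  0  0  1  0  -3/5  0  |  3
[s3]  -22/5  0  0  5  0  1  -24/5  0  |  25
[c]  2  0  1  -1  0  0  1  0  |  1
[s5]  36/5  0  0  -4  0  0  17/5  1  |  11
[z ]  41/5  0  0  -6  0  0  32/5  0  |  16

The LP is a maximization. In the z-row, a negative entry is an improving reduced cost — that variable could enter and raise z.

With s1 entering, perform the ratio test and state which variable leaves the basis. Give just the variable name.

b

Ratios: row 1 (b): 4/1 = 4; row 2 (s2): entry 0 ≤ 0, skip; row 3 (s3): 25/5 = 5; row 4 (c): entry -1 ≤ 0, skip; row 5 (s5): entry -4 ≤ 0, skip.
Minimum ratio 4 is in the b row, so b leaves.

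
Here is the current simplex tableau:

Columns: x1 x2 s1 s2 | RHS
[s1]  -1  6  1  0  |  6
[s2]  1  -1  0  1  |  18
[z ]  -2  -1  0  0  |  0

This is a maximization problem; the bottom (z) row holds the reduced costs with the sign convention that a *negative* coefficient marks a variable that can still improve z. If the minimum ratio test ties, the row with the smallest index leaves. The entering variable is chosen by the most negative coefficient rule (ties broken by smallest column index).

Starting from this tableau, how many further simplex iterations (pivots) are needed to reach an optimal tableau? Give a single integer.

pivot: x1 in, s2 out → z = 36
pivot: x2 in, s1 out → z = 252/5
No improving column remains; optimal.

2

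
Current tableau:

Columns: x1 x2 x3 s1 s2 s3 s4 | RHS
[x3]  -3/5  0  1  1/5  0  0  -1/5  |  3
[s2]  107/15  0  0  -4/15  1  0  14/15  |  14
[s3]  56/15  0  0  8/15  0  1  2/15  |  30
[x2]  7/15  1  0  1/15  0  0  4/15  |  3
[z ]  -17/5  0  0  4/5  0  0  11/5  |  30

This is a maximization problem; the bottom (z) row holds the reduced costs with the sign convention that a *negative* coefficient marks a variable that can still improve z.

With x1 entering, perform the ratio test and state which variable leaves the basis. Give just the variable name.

s2

Ratios: row 1 (x3): entry -3/5 ≤ 0, skip; row 2 (s2): 14/(107/15) = 210/107; row 3 (s3): 30/(56/15) = 225/28; row 4 (x2): 3/(7/15) = 45/7.
Minimum ratio 210/107 is in the s2 row, so s2 leaves.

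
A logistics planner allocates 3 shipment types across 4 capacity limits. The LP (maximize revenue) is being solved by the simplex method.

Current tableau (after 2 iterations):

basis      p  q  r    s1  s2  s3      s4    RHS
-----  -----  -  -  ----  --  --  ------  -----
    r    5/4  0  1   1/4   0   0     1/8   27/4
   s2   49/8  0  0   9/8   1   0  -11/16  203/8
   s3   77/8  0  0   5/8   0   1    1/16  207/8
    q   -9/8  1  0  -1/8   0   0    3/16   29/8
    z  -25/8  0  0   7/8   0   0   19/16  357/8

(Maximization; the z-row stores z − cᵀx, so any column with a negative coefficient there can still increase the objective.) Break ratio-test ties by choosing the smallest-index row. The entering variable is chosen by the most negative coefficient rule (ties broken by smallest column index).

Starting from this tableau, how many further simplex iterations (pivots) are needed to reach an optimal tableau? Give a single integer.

1

pivot: p in, s3 out → z = 4083/77
No improving column remains; optimal.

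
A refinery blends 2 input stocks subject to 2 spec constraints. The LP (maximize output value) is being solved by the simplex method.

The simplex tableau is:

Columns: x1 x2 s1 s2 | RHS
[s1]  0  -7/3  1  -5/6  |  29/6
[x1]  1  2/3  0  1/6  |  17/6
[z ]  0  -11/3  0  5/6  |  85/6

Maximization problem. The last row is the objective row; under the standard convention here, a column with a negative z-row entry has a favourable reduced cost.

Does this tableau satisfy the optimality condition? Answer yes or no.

no

Column x2 has objective-row coefficient -11/3, which is negative; an improving pivot exists, so not yet optimal.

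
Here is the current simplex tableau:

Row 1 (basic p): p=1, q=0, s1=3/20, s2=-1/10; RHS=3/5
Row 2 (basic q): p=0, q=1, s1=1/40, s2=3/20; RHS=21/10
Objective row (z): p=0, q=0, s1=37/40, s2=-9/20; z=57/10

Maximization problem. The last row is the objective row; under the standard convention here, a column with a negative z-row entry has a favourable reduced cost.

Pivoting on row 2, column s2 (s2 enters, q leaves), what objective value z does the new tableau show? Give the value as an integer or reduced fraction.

12

Minimum ratio for s2: (21/10)/(3/20) = 14.
z changes by −(z-row coeff of s2)·ratio = −(-9/20)·14 = 63/10.
New z = 57/10 + (63/10) = 12.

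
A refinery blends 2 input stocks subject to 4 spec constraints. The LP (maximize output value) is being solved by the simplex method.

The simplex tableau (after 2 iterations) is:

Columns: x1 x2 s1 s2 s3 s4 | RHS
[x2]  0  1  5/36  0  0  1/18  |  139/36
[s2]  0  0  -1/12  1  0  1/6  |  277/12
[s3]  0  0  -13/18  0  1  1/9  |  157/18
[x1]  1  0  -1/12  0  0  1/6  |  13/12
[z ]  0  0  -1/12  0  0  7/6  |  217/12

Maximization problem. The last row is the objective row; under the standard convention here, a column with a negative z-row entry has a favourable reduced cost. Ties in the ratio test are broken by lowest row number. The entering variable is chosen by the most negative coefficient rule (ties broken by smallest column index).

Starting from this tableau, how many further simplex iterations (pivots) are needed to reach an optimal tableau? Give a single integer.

1

pivot: s1 in, x2 out → z = 102/5
No improving column remains; optimal.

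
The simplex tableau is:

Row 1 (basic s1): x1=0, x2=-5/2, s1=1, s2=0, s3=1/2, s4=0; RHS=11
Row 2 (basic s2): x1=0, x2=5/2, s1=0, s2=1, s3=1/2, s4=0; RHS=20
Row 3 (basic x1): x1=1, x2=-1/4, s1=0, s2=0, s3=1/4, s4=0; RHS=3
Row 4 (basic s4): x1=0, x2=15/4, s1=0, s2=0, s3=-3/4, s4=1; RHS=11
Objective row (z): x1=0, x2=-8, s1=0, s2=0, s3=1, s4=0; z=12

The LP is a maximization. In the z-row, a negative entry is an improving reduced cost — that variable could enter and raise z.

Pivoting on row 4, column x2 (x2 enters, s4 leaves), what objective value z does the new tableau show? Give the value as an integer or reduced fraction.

Minimum ratio for x2: 11/(15/4) = 44/15.
z changes by −(z-row coeff of x2)·ratio = −(-8)·(44/15) = 352/15.
New z = 12 + (352/15) = 532/15.

532/15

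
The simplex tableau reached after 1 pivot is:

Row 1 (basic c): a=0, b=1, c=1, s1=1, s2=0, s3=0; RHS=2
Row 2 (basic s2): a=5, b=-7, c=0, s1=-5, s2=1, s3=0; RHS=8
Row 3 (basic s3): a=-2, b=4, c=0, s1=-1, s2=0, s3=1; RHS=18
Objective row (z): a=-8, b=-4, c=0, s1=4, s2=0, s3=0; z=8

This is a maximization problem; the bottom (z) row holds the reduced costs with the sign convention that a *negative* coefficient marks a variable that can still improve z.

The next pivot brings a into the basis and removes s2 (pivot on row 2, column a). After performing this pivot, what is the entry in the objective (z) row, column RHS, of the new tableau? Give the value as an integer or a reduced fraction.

104/5

Pivot element is row 2, column a: 5.
Normalize row 2: new (row 2, RHS) = 8/5 = 8/5.
z-row ← z-row − (-8)·(new row 2): 8 − (-8)·(8/5) = 104/5.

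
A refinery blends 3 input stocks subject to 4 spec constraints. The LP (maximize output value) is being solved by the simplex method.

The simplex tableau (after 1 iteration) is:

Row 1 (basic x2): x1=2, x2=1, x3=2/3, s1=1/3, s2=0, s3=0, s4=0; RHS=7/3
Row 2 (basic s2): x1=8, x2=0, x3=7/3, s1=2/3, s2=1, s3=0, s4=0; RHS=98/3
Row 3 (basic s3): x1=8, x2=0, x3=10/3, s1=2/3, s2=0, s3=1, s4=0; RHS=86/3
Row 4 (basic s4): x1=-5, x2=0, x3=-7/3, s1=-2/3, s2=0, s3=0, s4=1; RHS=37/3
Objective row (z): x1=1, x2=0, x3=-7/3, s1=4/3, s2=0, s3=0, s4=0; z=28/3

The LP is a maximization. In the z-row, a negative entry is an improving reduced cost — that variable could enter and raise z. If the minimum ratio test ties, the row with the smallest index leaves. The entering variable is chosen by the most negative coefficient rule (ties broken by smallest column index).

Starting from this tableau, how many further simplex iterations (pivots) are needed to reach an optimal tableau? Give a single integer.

1

pivot: x3 in, x2 out → z = 35/2
No improving column remains; optimal.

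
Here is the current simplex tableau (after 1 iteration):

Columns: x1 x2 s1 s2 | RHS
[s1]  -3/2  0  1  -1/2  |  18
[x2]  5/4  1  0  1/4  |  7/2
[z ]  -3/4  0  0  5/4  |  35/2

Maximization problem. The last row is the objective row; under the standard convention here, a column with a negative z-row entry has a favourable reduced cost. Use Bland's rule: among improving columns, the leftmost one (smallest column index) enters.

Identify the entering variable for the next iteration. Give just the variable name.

x1

Objective-row coefficients: x1: -3/4, x2: 0, s1: 0, s2: 5/4.
Improving columns: x1. Bland's rule picks the smallest column index → x1.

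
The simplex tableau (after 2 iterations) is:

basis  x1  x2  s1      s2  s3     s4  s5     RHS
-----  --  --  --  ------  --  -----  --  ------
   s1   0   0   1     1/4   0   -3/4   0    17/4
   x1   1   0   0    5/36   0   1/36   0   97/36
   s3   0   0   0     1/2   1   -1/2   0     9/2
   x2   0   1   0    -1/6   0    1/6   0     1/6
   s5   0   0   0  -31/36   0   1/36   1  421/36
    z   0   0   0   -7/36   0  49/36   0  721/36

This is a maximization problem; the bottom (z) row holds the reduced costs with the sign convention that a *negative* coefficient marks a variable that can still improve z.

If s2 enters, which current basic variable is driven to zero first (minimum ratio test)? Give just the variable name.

s3

Ratios: row 1 (s1): (17/4)/(1/4) = 17; row 2 (x1): (97/36)/(5/36) = 97/5; row 3 (s3): (9/2)/(1/2) = 9; row 4 (x2): entry -1/6 ≤ 0, skip; row 5 (s5): entry -31/36 ≤ 0, skip.
Minimum ratio 9 is in the s3 row, so s3 leaves.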